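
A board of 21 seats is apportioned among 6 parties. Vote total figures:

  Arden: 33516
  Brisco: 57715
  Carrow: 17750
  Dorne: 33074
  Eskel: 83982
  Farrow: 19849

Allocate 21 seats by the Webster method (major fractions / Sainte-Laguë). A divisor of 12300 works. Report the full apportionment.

With modified divisor 12300: modified quotas Arden 2.725, Brisco 4.692, Carrow 1.443, Dorne 2.689, Eskel 6.828, Farrow 1.614.
Rounding to the nearest integer: Arden 3, Brisco 5, Carrow 1, Dorne 3, Eskel 7, Farrow 2 (total 21).

Arden=3, Brisco=5, Carrow=1, Dorne=3, Eskel=7, Farrow=2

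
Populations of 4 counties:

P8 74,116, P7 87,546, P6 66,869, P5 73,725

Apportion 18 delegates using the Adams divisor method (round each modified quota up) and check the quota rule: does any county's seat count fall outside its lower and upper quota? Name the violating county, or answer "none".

none

Standard quotas: P8 4.414, P7 5.214, P6 3.982, P5 4.390.
Adams allocation: P8 5, P7 5, P6 4, P5 4.
Every allocation lies between the lower and upper quota.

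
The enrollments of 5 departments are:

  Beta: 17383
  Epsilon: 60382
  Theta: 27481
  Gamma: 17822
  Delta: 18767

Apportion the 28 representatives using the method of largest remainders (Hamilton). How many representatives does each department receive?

Beta 3, Epsilon 12, Theta 5, Gamma 4, Delta 4

Standard divisor: 141835 ÷ 28 ≈ 5065.536.
Standard quotas: Beta 3.4316, Epsilon 11.9202, Theta 5.4251, Gamma 3.5183, Delta 3.7048.
Lower quotas: Beta 3, Epsilon 11, Theta 5, Gamma 3, Delta 3 (sum 25, leaving 3 seats).
Remainders in descending order: Epsilon 0.9202, Delta 0.7048, Gamma 0.5183, Beta 0.4316, Theta 0.4251.
The surplus seats go to Epsilon, Delta, Gamma.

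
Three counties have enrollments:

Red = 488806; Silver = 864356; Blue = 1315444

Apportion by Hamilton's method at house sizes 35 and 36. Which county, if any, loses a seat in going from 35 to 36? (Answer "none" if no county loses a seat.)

Red

At 35 seats: Red 7, Silver 11, Blue 17.
At 36 seats: Red 6, Silver 12, Blue 18.
Red drops from 7 to 6.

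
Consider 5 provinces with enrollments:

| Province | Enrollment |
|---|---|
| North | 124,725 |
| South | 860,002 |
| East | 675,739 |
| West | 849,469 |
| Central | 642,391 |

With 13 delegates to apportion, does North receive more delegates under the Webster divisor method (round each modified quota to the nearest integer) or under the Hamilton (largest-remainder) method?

Webster

Webster: North 1, South 3, East 3, West 3, Central 3.
Hamilton: North 0, South 4, East 3, West 3, Central 3.
North gets 1 under Webster and 0 under Hamilton.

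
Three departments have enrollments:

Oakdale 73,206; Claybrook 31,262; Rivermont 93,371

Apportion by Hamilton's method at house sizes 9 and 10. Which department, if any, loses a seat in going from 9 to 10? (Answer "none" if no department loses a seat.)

At 9 seats: Oakdale 3, Claybrook 2, Rivermont 4.
At 10 seats: Oakdale 4, Claybrook 1, Rivermont 5.
Claybrook drops from 2 to 1.

Claybrook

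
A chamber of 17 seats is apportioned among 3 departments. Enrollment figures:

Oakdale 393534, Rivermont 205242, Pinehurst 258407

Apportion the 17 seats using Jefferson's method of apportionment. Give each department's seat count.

Standard divisor 857183/17 ≈ 50422.529; standard quotas: Oakdale 7.805, Rivermont 4.070, Pinehurst 5.125.
Rounding down gives 7, 4, 5 = 16 seats, so the divisor must be adjusted.
With modified divisor 46500: modified quotas Oakdale 8.463, Rivermont 4.414, Pinehurst 5.557.
Rounding down: Oakdale 8, Rivermont 4, Pinehurst 5 (total 17).

Oakdale=8; Rivermont=4; Pinehurst=5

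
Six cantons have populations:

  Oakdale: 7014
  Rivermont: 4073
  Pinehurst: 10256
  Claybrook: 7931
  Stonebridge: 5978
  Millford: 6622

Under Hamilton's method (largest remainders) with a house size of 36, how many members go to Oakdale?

Total 41874; standard divisor 41874/36 ≈ 1163.167.
Standard quotas: Oakdale 6.0301, Rivermont 3.5016, Pinehurst 8.8173, Claybrook 6.8185, Stonebridge 5.1394, Millford 5.6931.
Lower quotas: Oakdale 6, Rivermont 3, Pinehurst 8, Claybrook 6, Stonebridge 5, Millford 5 (sum 33, leaving 3 seats).
Remainders in descending order: Claybrook 0.8185, Pinehurst 0.8173, Millford 0.6931, Rivermont 0.5016, Stonebridge 0.1394, Oakdale 0.0301.
The surplus seats go to Claybrook, Pinehurst, Millford.
Oakdale receives 6.

6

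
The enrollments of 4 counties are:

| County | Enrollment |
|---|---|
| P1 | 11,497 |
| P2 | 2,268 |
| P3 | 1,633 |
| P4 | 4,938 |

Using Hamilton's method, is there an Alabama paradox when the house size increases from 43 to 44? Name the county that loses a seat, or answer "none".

P3

At 43 seats: P1 24, P2 5, P3 4, P4 10.
At 44 seats: P1 25, P2 5, P3 3, P4 11.
P3 drops from 4 to 3.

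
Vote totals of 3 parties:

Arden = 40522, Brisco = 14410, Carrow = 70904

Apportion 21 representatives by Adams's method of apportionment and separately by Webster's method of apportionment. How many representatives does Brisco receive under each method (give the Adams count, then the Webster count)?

Adams: Arden 7, Brisco 3, Carrow 11.
Webster: Arden 7, Brisco 2, Carrow 12.
Brisco gets 3 under Adams and 2 under Webster.

3 and 2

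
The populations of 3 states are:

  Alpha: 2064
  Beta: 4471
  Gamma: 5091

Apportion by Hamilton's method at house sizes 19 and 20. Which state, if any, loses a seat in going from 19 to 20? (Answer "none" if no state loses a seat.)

Alpha

At 19 seats: Alpha 4, Beta 7, Gamma 8.
At 20 seats: Alpha 3, Beta 8, Gamma 9.
Alpha drops from 4 to 3.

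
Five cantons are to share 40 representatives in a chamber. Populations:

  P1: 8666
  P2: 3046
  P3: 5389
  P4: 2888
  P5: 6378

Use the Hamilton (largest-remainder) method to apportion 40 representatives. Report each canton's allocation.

The standard divisor is 26367/40 ≈ 659.175.
Standard quotas: P1 13.1467, P2 4.6209, P3 8.1754, P4 4.3812, P5 9.6757.
Lower quotas: P1 13, P2 4, P3 8, P4 4, P5 9 (sum 38, leaving 2 seats).
Remainders in descending order: P5 0.6757, P2 0.6209, P4 0.3812, P3 0.1754, P1 0.1467.
The surplus seats go to P5, P2.

P1 13; P2 5; P3 8; P4 4; P5 10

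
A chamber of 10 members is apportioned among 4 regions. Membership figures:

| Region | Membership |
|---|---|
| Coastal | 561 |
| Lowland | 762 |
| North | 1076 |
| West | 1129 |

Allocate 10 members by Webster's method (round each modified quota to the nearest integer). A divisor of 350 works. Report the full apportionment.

Coastal=2, Lowland=2, North=3, West=3

With modified divisor 350: modified quotas Coastal 1.603, Lowland 2.177, North 3.074, West 3.226.
Rounding to the nearest integer: Coastal 2, Lowland 2, North 3, West 3 (total 10).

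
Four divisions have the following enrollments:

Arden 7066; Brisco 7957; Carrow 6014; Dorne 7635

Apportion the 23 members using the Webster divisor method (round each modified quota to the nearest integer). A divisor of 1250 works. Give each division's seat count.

Arden 6, Brisco 6, Carrow 5, Dorne 6

With modified divisor 1250: modified quotas Arden 5.653, Brisco 6.366, Carrow 4.811, Dorne 6.108.
Rounding to the nearest integer: Arden 6, Brisco 6, Carrow 5, Dorne 6 (total 23).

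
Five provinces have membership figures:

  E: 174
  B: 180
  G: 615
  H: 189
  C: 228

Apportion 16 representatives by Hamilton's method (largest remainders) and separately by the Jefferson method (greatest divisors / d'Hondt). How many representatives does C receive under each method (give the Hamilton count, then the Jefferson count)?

Hamilton: E 2, B 2, G 7, H 2, C 3.
Jefferson: E 2, B 2, G 8, H 2, C 2.
C gets 3 under Hamilton and 2 under Jefferson.

3 and 2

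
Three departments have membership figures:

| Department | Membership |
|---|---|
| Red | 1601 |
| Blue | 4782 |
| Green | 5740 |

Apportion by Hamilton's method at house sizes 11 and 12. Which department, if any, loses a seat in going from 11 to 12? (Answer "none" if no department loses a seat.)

At 11 seats: Red 2, Blue 4, Green 5.
At 12 seats: Red 1, Blue 5, Green 6.
Red drops from 2 to 1.

Red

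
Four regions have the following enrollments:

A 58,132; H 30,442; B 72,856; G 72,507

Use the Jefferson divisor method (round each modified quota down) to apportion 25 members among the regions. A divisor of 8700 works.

A 6; H 3; B 8; G 8

With modified divisor 8700: modified quotas A 6.682, H 3.499, B 8.374, G 8.334.
Rounding down: A 6, H 3, B 8, G 8 (total 25).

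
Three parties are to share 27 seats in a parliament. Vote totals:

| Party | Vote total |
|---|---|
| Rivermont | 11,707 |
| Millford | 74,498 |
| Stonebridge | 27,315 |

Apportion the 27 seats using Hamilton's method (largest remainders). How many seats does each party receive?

Standard divisor: 113520 ÷ 27 ≈ 4204.444.
Standard quotas: Rivermont 2.7844, Millford 17.7189, Stonebridge 6.4967.
Lower quotas: Rivermont 2, Millford 17, Stonebridge 6 (sum 25, leaving 2 seats).
Remainders in descending order: Rivermont 0.7844, Millford 0.7189, Stonebridge 0.4967.
The surplus seats go to Rivermont, Millford.

Rivermont=3; Millford=18; Stonebridge=6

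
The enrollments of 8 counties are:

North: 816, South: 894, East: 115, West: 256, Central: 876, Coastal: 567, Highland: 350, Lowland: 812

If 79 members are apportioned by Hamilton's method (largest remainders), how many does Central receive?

Standard divisor: 4686 ÷ 79 ≈ 59.316.
Standard quotas: North 13.757, South 15.072, East 1.939, West 4.316, Central 14.768, Coastal 9.559, Highland 5.901, Lowland 13.689.
Lower quotas: North 13, South 15, East 1, West 4, Central 14, Coastal 9, Highland 5, Lowland 13 (sum 74, leaving 5 seats).
Remainders in descending order: East 0.939, Highland 0.901, Central 0.768, North 0.757, Lowland 0.689, Coastal 0.559, West 0.316, South 0.072.
Largest remainders: East, Highland, Central, North, Lowland receive the extra seats.
Central receives 15.

15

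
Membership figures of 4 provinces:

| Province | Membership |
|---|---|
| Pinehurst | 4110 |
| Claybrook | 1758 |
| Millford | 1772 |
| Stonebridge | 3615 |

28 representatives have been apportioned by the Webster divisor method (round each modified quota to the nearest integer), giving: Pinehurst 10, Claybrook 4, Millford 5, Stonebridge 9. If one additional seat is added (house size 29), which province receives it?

Priority for the next seat is population ÷ (current seats + 0.5).
Priorities: Pinehurst 391.429, Claybrook 390.667, Millford 322.182, Stonebridge 380.526.
Highest priority: Pinehurst.

Pinehurst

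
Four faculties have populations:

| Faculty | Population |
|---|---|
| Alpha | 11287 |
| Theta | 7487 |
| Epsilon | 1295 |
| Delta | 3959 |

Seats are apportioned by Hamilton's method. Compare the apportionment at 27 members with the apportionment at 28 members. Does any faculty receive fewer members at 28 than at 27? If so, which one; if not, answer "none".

Epsilon

At 27 seats: Alpha 13, Theta 8, Epsilon 2, Delta 4.
At 28 seats: Alpha 13, Theta 9, Epsilon 1, Delta 5.
Epsilon drops from 2 to 1.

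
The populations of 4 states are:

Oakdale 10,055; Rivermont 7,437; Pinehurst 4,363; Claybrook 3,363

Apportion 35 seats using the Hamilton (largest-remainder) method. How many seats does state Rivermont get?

The standard divisor is 25218/35 ≈ 720.514.
Standard quotas: Oakdale 13.9553, Rivermont 10.3218, Pinehurst 6.0554, Claybrook 4.6675.
Lower quotas: Oakdale 13, Rivermont 10, Pinehurst 6, Claybrook 4 (sum 33, leaving 2 seats).
Remainders in descending order: Oakdale 0.9553, Claybrook 0.6675, Rivermont 0.3218, Pinehurst 0.0554.
The surplus seats go to Oakdale, Claybrook.
Rivermont receives 10.

10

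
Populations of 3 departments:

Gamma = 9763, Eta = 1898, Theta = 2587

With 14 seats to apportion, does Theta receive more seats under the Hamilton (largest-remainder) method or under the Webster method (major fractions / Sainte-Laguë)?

Hamilton: Gamma 10, Eta 2, Theta 2.
Webster: Gamma 9, Eta 2, Theta 3.
Theta gets 2 under Hamilton and 3 under Webster.

Webster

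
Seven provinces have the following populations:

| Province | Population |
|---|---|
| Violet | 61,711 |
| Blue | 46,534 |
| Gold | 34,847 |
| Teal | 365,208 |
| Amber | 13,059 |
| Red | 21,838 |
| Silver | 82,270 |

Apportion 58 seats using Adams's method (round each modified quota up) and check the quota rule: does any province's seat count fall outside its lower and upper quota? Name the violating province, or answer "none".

Standard quotas: Violet 5.723, Blue 4.315, Gold 3.231, Teal 33.866, Amber 1.211, Red 2.025, Silver 7.629.
Adams allocation: Violet 6, Blue 5, Gold 3, Teal 32, Amber 2, Red 2, Silver 8.
Teal has quota 33.866 (lower 33, upper 34) but receives 32 — outside the quota interval.

Teal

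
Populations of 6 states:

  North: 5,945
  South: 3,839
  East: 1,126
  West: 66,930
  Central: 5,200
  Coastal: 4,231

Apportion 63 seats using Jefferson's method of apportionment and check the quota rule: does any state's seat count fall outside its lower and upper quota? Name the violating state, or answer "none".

West

Standard quotas: North 4.292, South 2.771, East 0.813, West 48.316, Central 3.754, Coastal 3.054.
Jefferson allocation: North 4, South 2, East 0, West 51, Central 3, Coastal 3.
West has quota 48.316 (lower 48, upper 49) but receives 51 — outside the quota interval.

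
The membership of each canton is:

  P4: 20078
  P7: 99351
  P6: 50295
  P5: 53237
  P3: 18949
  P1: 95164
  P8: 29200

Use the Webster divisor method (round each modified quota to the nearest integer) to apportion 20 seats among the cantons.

P4=1, P7=5, P6=3, P5=3, P3=1, P1=5, P8=2

Standard divisor 366274/20 ≈ 18313.7; standard quotas: P4 1.096, P7 5.425, P6 2.746, P5 2.907, P3 1.035, P1 5.196, P8 1.594.
Rounding to the nearest integer gives P4 1, P7 5, P6 3, P5 3, P3 1, P1 5, P8 2 — total 20, matching the house size, so no adjustment is needed.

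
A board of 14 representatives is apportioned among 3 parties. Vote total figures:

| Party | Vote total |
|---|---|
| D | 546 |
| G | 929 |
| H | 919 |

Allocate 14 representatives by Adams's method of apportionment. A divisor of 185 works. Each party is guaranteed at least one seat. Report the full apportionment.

D 3, G 6, H 5

With modified divisor 185: modified quotas D 2.951, G 5.022, H 4.968.
Rounding up: D 3, G 6, H 5 (total 14).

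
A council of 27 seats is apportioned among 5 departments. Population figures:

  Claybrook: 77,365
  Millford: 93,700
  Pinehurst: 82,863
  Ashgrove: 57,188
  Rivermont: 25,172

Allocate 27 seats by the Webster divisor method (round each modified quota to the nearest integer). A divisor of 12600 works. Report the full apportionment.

Claybrook 6, Millford 7, Pinehurst 7, Ashgrove 5, Rivermont 2

With modified divisor 12600: modified quotas Claybrook 6.140, Millford 7.437, Pinehurst 6.576, Ashgrove 4.539, Rivermont 1.998.
Rounding to the nearest integer: Claybrook 6, Millford 7, Pinehurst 7, Ashgrove 5, Rivermont 2 (total 27).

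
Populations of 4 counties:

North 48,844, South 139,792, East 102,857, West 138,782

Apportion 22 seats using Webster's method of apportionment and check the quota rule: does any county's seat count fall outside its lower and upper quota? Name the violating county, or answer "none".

none

Standard quotas: North 2.497, South 7.148, East 5.259, West 7.096.
Webster allocation: North 3, South 7, East 5, West 7.
Every allocation lies between the lower and upper quota.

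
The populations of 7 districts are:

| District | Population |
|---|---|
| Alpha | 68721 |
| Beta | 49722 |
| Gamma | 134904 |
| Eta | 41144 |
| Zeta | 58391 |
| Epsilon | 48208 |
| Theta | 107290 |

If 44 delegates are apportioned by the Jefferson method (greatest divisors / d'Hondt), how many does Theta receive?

10

Standard divisor 508380/44 ≈ 11554.091; standard quotas: Alpha 5.948, Beta 4.303, Gamma 11.676, Eta 3.561, Zeta 5.054, Epsilon 4.172, Theta 9.286.
Rounding down gives 5, 4, 11, 3, 5, 4, 9 = 41 seats, so the divisor must be adjusted.
With modified divisor 10600: modified quotas Alpha 6.483, Beta 4.691, Gamma 12.727, Eta 3.882, Zeta 5.509, Epsilon 4.548, Theta 10.122.
Rounding down: Alpha 6, Beta 4, Gamma 12, Eta 3, Zeta 5, Epsilon 4, Theta 10 (total 44).
Theta receives 10.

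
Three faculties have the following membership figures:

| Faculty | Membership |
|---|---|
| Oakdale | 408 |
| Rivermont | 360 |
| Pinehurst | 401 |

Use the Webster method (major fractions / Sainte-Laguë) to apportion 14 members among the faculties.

Standard divisor 1169/14 ≈ 83.5; standard quotas: Oakdale 4.886, Rivermont 4.311, Pinehurst 4.802.
Rounding to the nearest integer gives Oakdale 5, Rivermont 4, Pinehurst 5 — total 14, matching the house size, so no adjustment is needed.

Oakdale 5, Rivermont 4, Pinehurst 5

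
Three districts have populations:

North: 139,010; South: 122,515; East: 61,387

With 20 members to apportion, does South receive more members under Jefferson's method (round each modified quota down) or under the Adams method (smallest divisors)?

Adams

Jefferson: North 9, South 7, East 4.
Adams: North 8, South 8, East 4.
South gets 7 under Jefferson and 8 under Adams.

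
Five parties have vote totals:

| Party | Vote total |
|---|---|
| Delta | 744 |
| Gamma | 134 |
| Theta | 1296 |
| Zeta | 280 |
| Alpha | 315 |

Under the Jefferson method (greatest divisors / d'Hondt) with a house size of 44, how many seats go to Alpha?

Standard divisor 2769/44 ≈ 62.932; standard quotas: Delta 11.822, Gamma 2.129, Theta 20.594, Zeta 4.449, Alpha 5.005.
Rounding down gives 11, 2, 20, 4, 5 = 42 seats, so the divisor must be adjusted.
With modified divisor 60: modified quotas Delta 12.400, Gamma 2.233, Theta 21.600, Zeta 4.667, Alpha 5.250.
Rounding down: Delta 12, Gamma 2, Theta 21, Zeta 4, Alpha 5 (total 44).
Alpha receives 5.

5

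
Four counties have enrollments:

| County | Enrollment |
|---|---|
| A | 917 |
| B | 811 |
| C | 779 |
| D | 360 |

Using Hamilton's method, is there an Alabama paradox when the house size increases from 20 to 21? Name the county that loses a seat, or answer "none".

At 20 seats: A 6, B 6, C 5, D 3.
At 21 seats: A 7, B 6, C 6, D 2.
D drops from 3 to 2.

D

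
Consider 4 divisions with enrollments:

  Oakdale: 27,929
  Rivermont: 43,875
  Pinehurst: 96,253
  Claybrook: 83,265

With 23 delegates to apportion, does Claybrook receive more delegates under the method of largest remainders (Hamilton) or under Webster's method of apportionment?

Hamilton

Hamilton: Oakdale 2, Rivermont 4, Pinehurst 9, Claybrook 8.
Webster: Oakdale 3, Rivermont 4, Pinehurst 9, Claybrook 7.
Claybrook gets 8 under Hamilton and 7 under Webster.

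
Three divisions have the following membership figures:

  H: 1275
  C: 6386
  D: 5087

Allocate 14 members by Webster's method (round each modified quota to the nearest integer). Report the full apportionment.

H 1; C 7; D 6

Standard divisor 12748/14 ≈ 910.571; standard quotas: H 1.400, C 7.013, D 5.587.
Rounding to the nearest integer gives H 1, C 7, D 6 — total 14, matching the house size, so no adjustment is needed.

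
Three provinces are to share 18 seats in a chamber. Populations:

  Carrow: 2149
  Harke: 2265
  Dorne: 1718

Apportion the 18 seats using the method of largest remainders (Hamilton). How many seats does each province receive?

Carrow 6, Harke 7, Dorne 5

Total 6132; standard divisor 6132/18 ≈ 340.667.
Standard quotas: Carrow 6.308, Harke 6.649, Dorne 5.043.
Lower quotas: Carrow 6, Harke 6, Dorne 5 (sum 17, leaving 1 seat).
Remainders in descending order: Harke 0.649, Carrow 0.308, Dorne 0.043.
The surplus seat goes to Harke.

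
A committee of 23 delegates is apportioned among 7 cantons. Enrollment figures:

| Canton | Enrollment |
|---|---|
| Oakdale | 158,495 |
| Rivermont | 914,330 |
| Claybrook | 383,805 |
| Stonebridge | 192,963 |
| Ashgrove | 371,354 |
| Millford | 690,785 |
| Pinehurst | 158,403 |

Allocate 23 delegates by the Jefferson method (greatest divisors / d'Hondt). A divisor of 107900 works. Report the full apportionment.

With modified divisor 107900: modified quotas Oakdale 1.469, Rivermont 8.474, Claybrook 3.557, Stonebridge 1.788, Ashgrove 3.442, Millford 6.402, Pinehurst 1.468.
Rounding down: Oakdale 1, Rivermont 8, Claybrook 3, Stonebridge 1, Ashgrove 3, Millford 6, Pinehurst 1 (total 23).

Oakdale 1, Rivermont 8, Claybrook 3, Stonebridge 1, Ashgrove 3, Millford 6, Pinehurst 1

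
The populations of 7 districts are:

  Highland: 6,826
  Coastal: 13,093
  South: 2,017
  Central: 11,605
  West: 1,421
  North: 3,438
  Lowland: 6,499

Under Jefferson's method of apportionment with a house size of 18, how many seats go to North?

1

Standard divisor 44899/18 ≈ 2494.389; standard quotas: Highland 2.737, Coastal 5.249, South 0.809, Central 4.652, West 0.570, North 1.378, Lowland 2.605.
Rounding down gives 2, 5, 0, 4, 0, 1, 2 = 14 seats, so the divisor must be adjusted.
With modified divisor 2100: modified quotas Highland 3.250, Coastal 6.235, South 0.960, Central 5.526, West 0.677, North 1.637, Lowland 3.095.
Rounding down: Highland 3, Coastal 6, South 0, Central 5, West 0, North 1, Lowland 3 (total 18).
North receives 1.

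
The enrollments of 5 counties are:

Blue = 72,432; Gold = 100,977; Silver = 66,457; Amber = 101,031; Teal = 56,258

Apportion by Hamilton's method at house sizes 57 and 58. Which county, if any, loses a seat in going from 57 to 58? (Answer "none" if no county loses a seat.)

At 57 seats: Blue 10, Gold 14, Silver 10, Amber 15, Teal 8.
At 58 seats: Blue 10, Gold 15, Silver 10, Amber 15, Teal 8.
No county's allocation decreased.

none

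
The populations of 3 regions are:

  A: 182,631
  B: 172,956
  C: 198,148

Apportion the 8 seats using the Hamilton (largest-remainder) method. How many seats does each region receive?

Standard divisor: 553735 ÷ 8 ≈ 69216.875.
Standard quotas: A 2.6385, B 2.4988, C 2.8627.
Lower quotas: A 2, B 2, C 2 (sum 6, leaving 2 seats).
Remainders in descending order: C 0.8627, A 0.6385, B 0.4988.
The surplus seats go to C, A.

A: 3; B: 2; C: 3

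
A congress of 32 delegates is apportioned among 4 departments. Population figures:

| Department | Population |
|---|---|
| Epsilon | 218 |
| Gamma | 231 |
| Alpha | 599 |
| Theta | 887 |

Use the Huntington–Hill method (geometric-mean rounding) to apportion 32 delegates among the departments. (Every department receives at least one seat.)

With divisor 62: modified quotas Epsilon 3.516, Gamma 3.726, Alpha 9.661, Theta 14.306.
Geometric-mean thresholds: Epsilon √(3·4)=3.464, Gamma √(3·4)=3.464, Alpha √(9·10)=9.487, Theta √(14·15)=14.491.
Each quota rounded against its threshold gives Epsilon 4, Gamma 4, Alpha 10, Theta 14 (total 32).

Epsilon: 4, Gamma: 4, Alpha: 10, Theta: 14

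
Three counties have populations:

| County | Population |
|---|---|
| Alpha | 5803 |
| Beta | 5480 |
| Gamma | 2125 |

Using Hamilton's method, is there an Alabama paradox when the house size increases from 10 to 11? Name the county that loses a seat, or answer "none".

At 10 seats: Alpha 4, Beta 4, Gamma 2.
At 11 seats: Alpha 5, Beta 4, Gamma 2.
No county's allocation decreased.

none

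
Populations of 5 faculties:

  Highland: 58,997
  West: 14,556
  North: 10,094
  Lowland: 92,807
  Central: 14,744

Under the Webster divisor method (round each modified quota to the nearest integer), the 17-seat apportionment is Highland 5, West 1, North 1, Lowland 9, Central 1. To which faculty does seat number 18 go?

Priority for the next seat is population ÷ (current seats + 0.5).
Priorities: Highland 10726.727, West 9704.000, North 6729.333, Lowland 9769.158, Central 9829.333.
Highest priority: Highland.

Highland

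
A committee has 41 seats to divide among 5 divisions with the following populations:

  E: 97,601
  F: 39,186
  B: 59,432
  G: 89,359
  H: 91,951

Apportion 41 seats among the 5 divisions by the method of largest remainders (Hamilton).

Standard divisor: 377529 ÷ 41 ≈ 9208.024.
Standard quotas: E 10.5996, F 4.2556, B 6.4544, G 9.7045, H 9.9860.
Lower quotas: E 10, F 4, B 6, G 9, H 9 (sum 38, leaving 3 seats).
Remainders in descending order: H 0.9860, G 0.7045, E 0.5996, B 0.4544, F 0.2556.
The surplus seats go to H, G, E.

E 11, F 4, B 6, G 10, H 10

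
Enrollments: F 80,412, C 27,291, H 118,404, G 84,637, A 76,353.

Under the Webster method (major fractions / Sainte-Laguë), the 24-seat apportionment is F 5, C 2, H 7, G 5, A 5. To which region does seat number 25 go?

Priority for the next seat is population ÷ (current seats + 0.5).
Priorities: F 14620.364, C 10916.400, H 15787.200, G 15388.545, A 13882.364.
Highest priority: H.

H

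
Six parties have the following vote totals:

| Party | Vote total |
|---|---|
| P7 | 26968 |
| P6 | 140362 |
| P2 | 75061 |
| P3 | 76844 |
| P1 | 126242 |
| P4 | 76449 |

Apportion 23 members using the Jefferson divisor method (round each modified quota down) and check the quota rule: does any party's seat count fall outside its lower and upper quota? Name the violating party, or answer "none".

Standard quotas: P7 1.188, P6 6.185, P2 3.308, P3 3.386, P1 5.563, P4 3.369.
Jefferson allocation: P7 1, P6 7, P2 3, P3 3, P1 6, P4 3.
Every allocation lies between the lower and upper quota.

none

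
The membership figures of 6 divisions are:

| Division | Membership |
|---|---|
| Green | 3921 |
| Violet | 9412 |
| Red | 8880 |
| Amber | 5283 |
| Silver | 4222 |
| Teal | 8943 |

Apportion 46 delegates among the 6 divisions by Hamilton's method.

Total 40661; standard divisor 40661/46 ≈ 883.935.
Standard quotas: Green 4.4358, Violet 10.6478, Red 10.0460, Amber 5.9767, Silver 4.7764, Teal 10.1173.
Lower quotas: Green 4, Violet 10, Red 10, Amber 5, Silver 4, Teal 10 (sum 43, leaving 3 seats).
Remainders in descending order: Amber 0.9767, Silver 0.7764, Violet 0.6478, Green 0.4358, Teal 0.1173, Red 0.0460.
Largest remainders: Amber, Silver, Violet receive the extra seats.

Green 4; Violet 11; Red 10; Amber 6; Silver 5; Teal 10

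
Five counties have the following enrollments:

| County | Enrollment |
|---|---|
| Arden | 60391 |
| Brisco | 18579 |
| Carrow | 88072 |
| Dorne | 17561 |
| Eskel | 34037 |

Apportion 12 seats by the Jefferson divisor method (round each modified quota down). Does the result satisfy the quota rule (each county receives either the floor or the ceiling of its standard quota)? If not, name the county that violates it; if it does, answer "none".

none

Standard quotas: Arden 3.315, Brisco 1.020, Carrow 4.834, Dorne 0.964, Eskel 1.868.
Jefferson allocation: Arden 3, Brisco 1, Carrow 5, Dorne 1, Eskel 2.
Every allocation lies between the lower and upper quota.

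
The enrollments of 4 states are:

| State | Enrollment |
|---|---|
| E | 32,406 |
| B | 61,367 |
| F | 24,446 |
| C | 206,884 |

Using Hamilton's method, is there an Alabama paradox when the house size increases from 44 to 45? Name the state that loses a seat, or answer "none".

At 44 seats: E 5, B 8, F 3, C 28.
At 45 seats: E 4, B 9, F 3, C 29.
E drops from 5 to 4.

E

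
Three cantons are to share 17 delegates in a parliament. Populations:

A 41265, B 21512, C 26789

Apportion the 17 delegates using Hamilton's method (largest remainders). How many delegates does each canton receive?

A: 8, B: 4, C: 5

Standard divisor: 89566 ÷ 17 ≈ 5268.588.
Standard quotas: A 7.8323, B 4.0831, C 5.0847.
Lower quotas: A 7, B 4, C 5 (sum 16, leaving 1 seat).
Remainders in descending order: A 0.8323, C 0.0847, B 0.0831.
The surplus seat goes to A.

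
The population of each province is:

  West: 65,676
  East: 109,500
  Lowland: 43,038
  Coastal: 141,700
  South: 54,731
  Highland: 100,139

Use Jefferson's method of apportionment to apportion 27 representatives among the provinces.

West=3, East=6, Lowland=2, Coastal=8, South=3, Highland=5

Standard divisor 514784/27 ≈ 19066.074; standard quotas: West 3.445, East 5.743, Lowland 2.257, Coastal 7.432, South 2.871, Highland 5.252.
Rounding down gives 3, 5, 2, 7, 2, 5 = 24 seats, so the divisor must be adjusted.
With modified divisor 17200: modified quotas West 3.818, East 6.366, Lowland 2.502, Coastal 8.238, South 3.182, Highland 5.822.
Rounding down: West 3, East 6, Lowland 2, Coastal 8, South 3, Highland 5 (total 27).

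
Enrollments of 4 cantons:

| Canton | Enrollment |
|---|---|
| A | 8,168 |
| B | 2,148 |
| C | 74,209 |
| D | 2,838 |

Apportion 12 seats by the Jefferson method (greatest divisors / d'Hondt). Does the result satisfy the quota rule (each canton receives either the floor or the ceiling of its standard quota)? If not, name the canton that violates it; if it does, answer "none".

none

Standard quotas: A 1.122, B 0.295, C 10.193, D 0.390.
Jefferson allocation: A 1, B 0, C 11, D 0.
Every allocation lies between the lower and upper quota.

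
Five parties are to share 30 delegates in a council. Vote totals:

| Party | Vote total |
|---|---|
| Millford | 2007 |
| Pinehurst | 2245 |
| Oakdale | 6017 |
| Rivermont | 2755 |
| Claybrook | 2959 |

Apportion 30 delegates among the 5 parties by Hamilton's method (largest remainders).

Millford: 4, Pinehurst: 4, Oakdale: 11, Rivermont: 5, Claybrook: 6

The standard divisor is 15983/30 ≈ 532.767.
Standard quotas: Millford 3.7671, Pinehurst 4.2139, Oakdale 11.2939, Rivermont 5.1711, Claybrook 5.5540.
Lower quotas: Millford 3, Pinehurst 4, Oakdale 11, Rivermont 5, Claybrook 5 (sum 28, leaving 2 seats).
Remainders in descending order: Millford 0.7671, Claybrook 0.5540, Oakdale 0.2939, Pinehurst 0.2139, Rivermont 0.1711.
The surplus seats go to Millford, Claybrook.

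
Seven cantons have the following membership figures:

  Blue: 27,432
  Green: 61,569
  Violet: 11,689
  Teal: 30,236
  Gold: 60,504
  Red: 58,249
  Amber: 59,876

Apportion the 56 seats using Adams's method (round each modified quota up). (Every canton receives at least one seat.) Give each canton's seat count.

Blue 5, Green 11, Violet 2, Teal 6, Gold 11, Red 10, Amber 11

Standard divisor 309555/56 ≈ 5527.768; standard quotas: Blue 4.963, Green 11.138, Violet 2.115, Teal 5.470, Gold 10.945, Red 10.538, Amber 10.832.
Rounding up gives 5, 12, 3, 6, 11, 11, 11 = 59 seats, so the divisor must be adjusted.
With modified divisor 5920: modified quotas Blue 4.634, Green 10.400, Violet 1.974, Teal 5.107, Gold 10.220, Red 9.839, Amber 10.114.
Rounding up: Blue 5, Green 11, Violet 2, Teal 6, Gold 11, Red 10, Amber 11 (total 56).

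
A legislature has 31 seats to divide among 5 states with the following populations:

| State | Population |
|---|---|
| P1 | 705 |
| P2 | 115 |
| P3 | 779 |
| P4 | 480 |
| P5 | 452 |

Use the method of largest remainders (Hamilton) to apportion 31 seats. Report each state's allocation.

Standard divisor: 2531 ÷ 31 ≈ 81.645.
Standard quotas: P1 8.635, P2 1.409, P3 9.541, P4 5.879, P5 5.536.
Lower quotas: P1 8, P2 1, P3 9, P4 5, P5 5 (sum 28, leaving 3 seats).
Remainders in descending order: P4 0.879, P1 0.635, P3 0.541, P5 0.536, P2 0.409.
Largest remainders: P4, P1, P3 receive the extra seats.

P1=9, P2=1, P3=10, P4=6, P5=5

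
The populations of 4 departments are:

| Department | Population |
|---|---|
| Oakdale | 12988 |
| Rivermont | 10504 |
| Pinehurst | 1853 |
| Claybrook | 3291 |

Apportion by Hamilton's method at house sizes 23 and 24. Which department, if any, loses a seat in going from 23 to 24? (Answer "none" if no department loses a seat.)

Pinehurst

At 23 seats: Oakdale 10, Rivermont 8, Pinehurst 2, Claybrook 3.
At 24 seats: Oakdale 11, Rivermont 9, Pinehurst 1, Claybrook 3.
Pinehurst drops from 2 to 1.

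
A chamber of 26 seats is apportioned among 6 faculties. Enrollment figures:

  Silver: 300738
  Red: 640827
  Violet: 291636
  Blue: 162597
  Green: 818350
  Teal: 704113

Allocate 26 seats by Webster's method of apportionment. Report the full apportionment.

Silver: 3, Red: 6, Violet: 3, Blue: 1, Green: 7, Teal: 6

Standard divisor 2918261/26 ≈ 112240.808; standard quotas: Silver 2.679, Red 5.709, Violet 2.598, Blue 1.449, Green 7.291, Teal 6.273.
Rounding to the nearest integer gives Silver 3, Red 6, Violet 3, Blue 1, Green 7, Teal 6 — total 26, matching the house size, so no adjustment is needed.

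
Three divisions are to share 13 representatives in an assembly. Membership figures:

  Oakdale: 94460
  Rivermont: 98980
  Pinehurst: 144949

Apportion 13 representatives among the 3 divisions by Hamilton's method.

Total 338389; standard divisor 338389/13 ≈ 26029.923.
Standard quotas: Oakdale 3.6289, Rivermont 3.8025, Pinehurst 5.5686.
Lower quotas: Oakdale 3, Rivermont 3, Pinehurst 5 (sum 11, leaving 2 seats).
Remainders in descending order: Rivermont 0.8025, Oakdale 0.6289, Pinehurst 0.5686.
Largest remainders: Rivermont, Oakdale receive the extra seats.

Oakdale 4; Rivermont 4; Pinehurst 5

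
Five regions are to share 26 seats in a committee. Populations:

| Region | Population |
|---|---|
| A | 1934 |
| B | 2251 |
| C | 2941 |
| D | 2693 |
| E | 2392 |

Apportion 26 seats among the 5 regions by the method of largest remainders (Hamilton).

A 4, B 5, C 6, D 6, E 5

Standard divisor: 12211 ÷ 26 ≈ 469.654.
Standard quotas: A 4.118, B 4.793, C 6.262, D 5.734, E 5.093.
Lower quotas: A 4, B 4, C 6, D 5, E 5 (sum 24, leaving 2 seats).
Remainders in descending order: B 0.793, D 0.734, C 0.262, A 0.118, E 0.093.
The surplus seats go to B, D.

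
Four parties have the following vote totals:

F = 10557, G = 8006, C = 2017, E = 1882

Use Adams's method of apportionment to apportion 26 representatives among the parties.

F=12, G=9, C=3, E=2

Standard divisor 22462/26 ≈ 863.923; standard quotas: F 12.220, G 9.267, C 2.335, E 2.178.
Rounding up gives 13, 10, 3, 3 = 29 seats, so the divisor must be adjusted.
With modified divisor 954.11: modified quotas F 11.065, G 8.391, C 2.114, E 1.973.
Rounding up: F 12, G 9, C 3, E 2 (total 26).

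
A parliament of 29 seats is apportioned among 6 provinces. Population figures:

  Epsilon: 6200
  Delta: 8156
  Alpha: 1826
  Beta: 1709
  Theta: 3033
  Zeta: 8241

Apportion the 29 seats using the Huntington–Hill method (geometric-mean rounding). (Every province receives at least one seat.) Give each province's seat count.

With divisor 1031: modified quotas Epsilon 6.014, Delta 7.911, Alpha 1.771, Beta 1.658, Theta 2.942, Zeta 7.993.
Geometric-mean thresholds: Epsilon √(6·7)=6.481, Delta √(7·8)=7.483, Alpha √(1·2)=1.414, Beta √(1·2)=1.414, Theta √(2·3)=2.449, Zeta √(7·8)=7.483.
Each quota rounded against its threshold gives Epsilon 6, Delta 8, Alpha 2, Beta 2, Theta 3, Zeta 8 (total 29).

Epsilon: 6; Delta: 8; Alpha: 2; Beta: 2; Theta: 3; Zeta: 8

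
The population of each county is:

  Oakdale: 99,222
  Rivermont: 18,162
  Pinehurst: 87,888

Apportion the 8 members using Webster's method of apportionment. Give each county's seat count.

Oakdale 4, Rivermont 1, Pinehurst 3

Standard divisor 205272/8 ≈ 25659; standard quotas: Oakdale 3.867, Rivermont 0.708, Pinehurst 3.425.
Rounding to the nearest integer gives Oakdale 4, Rivermont 1, Pinehurst 3 — total 8, matching the house size, so no adjustment is needed.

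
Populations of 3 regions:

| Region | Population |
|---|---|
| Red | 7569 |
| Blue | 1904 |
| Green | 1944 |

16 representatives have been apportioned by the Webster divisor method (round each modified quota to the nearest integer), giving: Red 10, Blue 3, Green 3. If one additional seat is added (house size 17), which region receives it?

Red

Priority for the next seat is population ÷ (current seats + 0.5).
Priorities: Red 720.857, Blue 544.000, Green 555.429.
Highest priority: Red.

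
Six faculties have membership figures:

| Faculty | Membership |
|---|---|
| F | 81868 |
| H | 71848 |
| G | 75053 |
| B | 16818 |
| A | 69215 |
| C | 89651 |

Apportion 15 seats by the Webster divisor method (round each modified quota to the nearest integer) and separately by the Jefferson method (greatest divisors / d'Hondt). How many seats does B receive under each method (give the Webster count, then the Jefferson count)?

1 and 0

Webster: F 3, H 3, G 3, B 1, A 2, C 3.
Jefferson: F 3, H 3, G 3, B 0, A 3, C 3.
B gets 1 under Webster and 0 under Jefferson.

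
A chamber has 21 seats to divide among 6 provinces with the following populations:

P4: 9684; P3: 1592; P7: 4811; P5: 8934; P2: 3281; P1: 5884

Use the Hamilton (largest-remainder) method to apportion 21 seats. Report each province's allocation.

P4 6, P3 1, P7 3, P5 5, P2 2, P1 4

Total 34186; standard divisor 34186/21 ≈ 1627.905.
Standard quotas: P4 5.9488, P3 0.9779, P7 2.9553, P5 5.4880, P2 2.0155, P1 3.6145.
Lower quotas: P4 5, P3 0, P7 2, P5 5, P2 2, P1 3 (sum 17, leaving 4 seats).
Remainders in descending order: P3 0.9779, P7 0.9553, P4 0.9488, P1 0.6145, P5 0.4880, P2 0.0155.
The surplus seats go to P3, P7, P4, P1.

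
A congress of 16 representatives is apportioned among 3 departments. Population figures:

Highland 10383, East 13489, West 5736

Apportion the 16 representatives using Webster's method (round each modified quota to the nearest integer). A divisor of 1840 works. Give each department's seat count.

With modified divisor 1840: modified quotas Highland 5.643, East 7.331, West 3.117.
Rounding to the nearest integer: Highland 6, East 7, West 3 (total 16).

Highland 6, East 7, West 3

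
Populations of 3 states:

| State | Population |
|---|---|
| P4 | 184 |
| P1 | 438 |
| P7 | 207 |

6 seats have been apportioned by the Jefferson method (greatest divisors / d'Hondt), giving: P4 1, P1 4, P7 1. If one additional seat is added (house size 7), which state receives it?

P7

Priority for the next seat is population ÷ (current seats + 1).
Priorities: P4 92.000, P1 87.600, P7 103.500.
Highest priority: P7.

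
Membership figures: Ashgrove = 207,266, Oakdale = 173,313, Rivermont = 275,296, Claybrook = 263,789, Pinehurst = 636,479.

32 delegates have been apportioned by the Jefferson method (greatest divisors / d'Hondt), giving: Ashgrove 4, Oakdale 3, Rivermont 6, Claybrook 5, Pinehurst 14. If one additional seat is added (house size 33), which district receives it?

Claybrook

Priority for the next seat is population ÷ (current seats + 1).
Priorities: Ashgrove 41453.200, Oakdale 43328.250, Rivermont 39328.000, Claybrook 43964.833, Pinehurst 42431.933.
Highest priority: Claybrook.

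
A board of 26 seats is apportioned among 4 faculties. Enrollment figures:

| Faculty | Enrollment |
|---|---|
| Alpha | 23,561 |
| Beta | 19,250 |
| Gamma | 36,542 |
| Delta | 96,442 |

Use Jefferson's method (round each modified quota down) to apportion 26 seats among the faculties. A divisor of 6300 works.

With modified divisor 6300: modified quotas Alpha 3.740, Beta 3.056, Gamma 5.800, Delta 15.308.
Rounding down: Alpha 3, Beta 3, Gamma 5, Delta 15 (total 26).

Alpha 3; Beta 3; Gamma 5; Delta 15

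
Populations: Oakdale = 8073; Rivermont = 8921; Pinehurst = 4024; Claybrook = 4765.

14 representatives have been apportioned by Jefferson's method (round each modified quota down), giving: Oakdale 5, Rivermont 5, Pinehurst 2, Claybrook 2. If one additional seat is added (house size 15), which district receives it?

Priority for the next seat is population ÷ (current seats + 1).
Priorities: Oakdale 1345.500, Rivermont 1486.833, Pinehurst 1341.333, Claybrook 1588.333.
Highest priority: Claybrook.

Claybrook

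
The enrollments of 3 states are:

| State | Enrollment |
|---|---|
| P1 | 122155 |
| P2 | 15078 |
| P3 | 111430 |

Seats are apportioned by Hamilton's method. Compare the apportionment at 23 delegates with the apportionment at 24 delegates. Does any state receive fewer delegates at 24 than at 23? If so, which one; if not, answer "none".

P2

At 23 seats: P1 11, P2 2, P3 10.
At 24 seats: P1 12, P2 1, P3 11.
P2 drops from 2 to 1.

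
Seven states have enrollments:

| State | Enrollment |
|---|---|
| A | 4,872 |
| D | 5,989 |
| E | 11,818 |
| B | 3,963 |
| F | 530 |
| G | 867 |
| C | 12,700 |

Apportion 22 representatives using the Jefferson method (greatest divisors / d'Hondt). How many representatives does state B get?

2

Standard divisor 40739/22 ≈ 1851.773; standard quotas: A 2.631, D 3.234, E 6.382, B 2.140, F 0.286, G 0.468, C 6.858.
Rounding down gives 2, 3, 6, 2, 0, 0, 6 = 19 seats, so the divisor must be adjusted.
With modified divisor 1600: modified quotas A 3.045, D 3.743, E 7.386, B 2.477, F 0.331, G 0.542, C 7.938.
Rounding down: A 3, D 3, E 7, B 2, F 0, G 0, C 7 (total 22).
B receives 2.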